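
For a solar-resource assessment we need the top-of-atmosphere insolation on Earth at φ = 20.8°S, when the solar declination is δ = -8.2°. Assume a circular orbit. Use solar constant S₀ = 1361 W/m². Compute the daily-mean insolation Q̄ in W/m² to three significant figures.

cos H₀ = −tan(-20.8°) tan(-8.200°) = -0.0547, H₀ = 1.6256 rad.
Bracket: H₀ sin φ sin δ + cos φ cos δ sin H₀ = 1.6256×-0.35511×-0.14263 + 0.93483×0.98978×0.99850 = 0.082336 + 0.923888 = 1.006224.
Q̄ = (S₀/π) × [bracket] = (1361/π) × 1.006224 = 435.9 W/m².

Q̄ ≈ 436 W/m²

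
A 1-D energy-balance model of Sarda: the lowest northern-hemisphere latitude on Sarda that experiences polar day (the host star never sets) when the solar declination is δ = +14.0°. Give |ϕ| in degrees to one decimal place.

Polar day requires cos h₀ = −tan ϕ tan δ ≤ −1, i.e. tan ϕ tan δ ≥ 1.
The boundary is |tan ϕ| · |tan δ| = 1, so |ϕ| = 90° − |δ| = 90° − 14.0° = 76.0° in the northern hemisphere.

|ϕ| = 76.0°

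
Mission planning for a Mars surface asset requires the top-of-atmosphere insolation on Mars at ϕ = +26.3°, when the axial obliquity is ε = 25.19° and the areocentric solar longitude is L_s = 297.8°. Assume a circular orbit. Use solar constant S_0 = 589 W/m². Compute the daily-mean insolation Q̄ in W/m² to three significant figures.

Q̄ ≈ 110 W/m²

sin δ = sin 25.19° × sin 297.8° = -0.37650, so δ = -22.117°.
cos h₀ = −tan(+26.3°) tan(-22.117°) = 0.2009, h₀ = 1.3686 rad.
Bracket: h₀ sin ϕ sin δ + cos ϕ cos δ sin h₀ = 1.3686×0.44307×-0.37650 + 0.89649×0.92642×0.97962 = -0.228304 + 0.813600 = 0.585296.
Q̄ = (S_0/π) × [bracket] = (589/π) × 0.585296 = 109.7 W/m².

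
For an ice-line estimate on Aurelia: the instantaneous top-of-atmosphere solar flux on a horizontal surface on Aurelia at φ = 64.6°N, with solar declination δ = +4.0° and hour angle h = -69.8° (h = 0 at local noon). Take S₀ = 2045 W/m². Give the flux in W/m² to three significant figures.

cos θ_z = sin φ sin δ + cos φ cos δ cos h = 0.063013 + 0.147750 = 0.210763.
Flux = S₀ · cos θ_z = 2045 × 0.210763 = 431.0 W/m².

431 W/m²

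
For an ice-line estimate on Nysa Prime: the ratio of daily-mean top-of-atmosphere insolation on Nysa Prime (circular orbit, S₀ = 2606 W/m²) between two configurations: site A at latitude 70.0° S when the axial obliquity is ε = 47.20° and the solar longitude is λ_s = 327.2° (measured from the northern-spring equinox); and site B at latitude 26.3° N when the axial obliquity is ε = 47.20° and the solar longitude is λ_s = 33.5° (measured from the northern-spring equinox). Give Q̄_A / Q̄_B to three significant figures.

Q̄_A / Q̄_B ≈ 1.05

— Configuration A (φ=-70.0°):
Solar declination: sin δ = sin ε · sin λ_s = sin 47.20° × sin 327.2° = -0.39747, so δ = -23.420°.
cos H₀ = −tan(-70.0°) tan(-23.420°) = -1.1901 ≤ −1 ⇒ polar day, H₀ = π.
Bracket: H₀ sin φ sin δ + cos φ cos δ sin H₀ = 3.1416×-0.93969×-0.39747 + 0.34202×0.91762×0.00000 = 1.173383 + 0.000000 = 1.173383.
Q̄ = (S₀/π) × [bracket] = (2606/π) × 1.173383 = 973.34 W/m².
— Configuration B (φ=+26.3°):
Solar declination: sin δ = sin ε · sin λ_s = sin 47.20° × sin 33.5° = 0.40497, so δ = +23.889°.
cos H₀ = −tan(+26.3°) tan(+23.889°) = -0.2189, H₀ = 1.7915 rad.
Bracket: H₀ sin φ sin δ + cos φ cos δ sin H₀ = 1.7915×0.44307×0.40497 + 0.89649×0.91433×0.97575 = 0.321449 + 0.799810 = 1.121259.
Q̄ = (S₀/π) × [bracket] = (2606/π) × 1.121259 = 930.10 W/m².
Ratio Q̄_A / Q̄_B = 973.34 / 930.10 = 1.046.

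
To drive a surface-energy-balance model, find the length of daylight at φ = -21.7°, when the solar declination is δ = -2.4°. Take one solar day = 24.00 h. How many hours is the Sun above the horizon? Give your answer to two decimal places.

cos H₀ = −tan φ · tan δ = −tan(-21.7°) × tan(-2.400°) = -0.0167, so H₀ = 1.5875 rad = 90.96°.
Daylight = 2H₀/(2π) × 24.00 h = (1.5875/π) × 24.00 = 12.13 h.

12.13 h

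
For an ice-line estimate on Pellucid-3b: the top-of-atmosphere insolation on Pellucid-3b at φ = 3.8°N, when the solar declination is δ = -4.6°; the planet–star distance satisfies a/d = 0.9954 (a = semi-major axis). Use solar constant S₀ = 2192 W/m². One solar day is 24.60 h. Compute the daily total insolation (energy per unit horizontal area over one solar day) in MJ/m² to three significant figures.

60.4 MJ/m²

cos H₀ = −tan(+3.8°) tan(-4.600°) = 0.0053, H₀ = 1.5655 rad.
Bracket: H₀ sin φ sin δ + cos φ cos δ sin H₀ = 1.5655×0.06627×-0.08020 + 0.99780×0.99678×0.99999 = -0.008320 + 0.994577 = 0.986257.
Inverse-square distance factor (a/d)² = 0.9954² = 0.990821.
Q̄ = (S₀/π) × 0.990821 × [bracket] = (2192/π) × 0.990821 × 0.986257 = 681.83 W/m².
Daily total = Q̄ × 24.60 h × 3600 s/h = 681.83 × 24.60 × 3600 / 10⁶ = 60.38 MJ/m².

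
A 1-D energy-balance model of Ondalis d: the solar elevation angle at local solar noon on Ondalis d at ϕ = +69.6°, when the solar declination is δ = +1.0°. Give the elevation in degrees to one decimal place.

21.4°

At local noon the hour angle is zero, so the zenith angle equals |ϕ − δ| = |+69.6° − (+1.000°)| = 68.600°.
Elevation = 90° − 68.600° = 21.4°.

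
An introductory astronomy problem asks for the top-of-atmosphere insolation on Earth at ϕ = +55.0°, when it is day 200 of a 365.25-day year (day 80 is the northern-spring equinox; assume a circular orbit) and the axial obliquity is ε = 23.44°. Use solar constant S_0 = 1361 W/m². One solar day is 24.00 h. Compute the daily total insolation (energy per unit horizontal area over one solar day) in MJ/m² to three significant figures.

Solar longitude: L_s = 360° × (200 − 80)/365.25 = 118.275°.
sin δ = sin 23.44° × sin 118.275° = 0.35033, so δ = +20.507°.
cos h₀ = −tan(+55.0°) tan(+20.507°) = -0.5342, h₀ = 2.1343 rad.
Bracket: h₀ sin ϕ sin δ + cos ϕ cos δ sin h₀ = 2.1343×0.81915×0.35033 + 0.57358×0.93663×0.84538 = 0.612486 + 0.454165 = 1.066651.
Q̄ = (S_0/π) × [bracket] = (1361/π) × 1.066651 = 462.09 W/m².
Daily total = Q̄ × 24.00 h × 3600 s/h = 462.09 × 24.00 × 3600 / 10⁶ = 39.92 MJ/m².

39.9 MJ/m²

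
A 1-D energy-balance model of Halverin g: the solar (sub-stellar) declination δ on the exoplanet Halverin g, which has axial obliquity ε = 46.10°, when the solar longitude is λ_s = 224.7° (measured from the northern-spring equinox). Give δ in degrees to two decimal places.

sin δ = sin ε · sin λ_s = sin 46.10° × sin 224.7° = -0.506832.
δ = arcsin(-0.506832) = -30.45°.

δ = -30.45°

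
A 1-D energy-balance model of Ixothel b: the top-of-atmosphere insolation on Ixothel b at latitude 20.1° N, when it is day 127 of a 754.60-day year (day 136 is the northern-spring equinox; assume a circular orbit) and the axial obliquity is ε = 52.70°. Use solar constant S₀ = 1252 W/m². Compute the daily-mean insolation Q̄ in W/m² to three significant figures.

Solar longitude: λ_s = 360° × (127 − 136)/754.60 = -4.294°, i.e. -4.294° + 360° = 355.706°.
sin δ = sin 52.70° × sin 355.706° = -0.05956, so δ = -3.414°.
cos H₀ = −tan(+20.1°) tan(-3.414°) = 0.0218, H₀ = 1.5490 rad.
Bracket: H₀ sin φ sin δ + cos φ cos δ sin H₀ = 1.5490×0.34366×-0.05956 + 0.93909×0.99822×0.99976 = -0.031706 + 0.937193 = 0.905487.
Q̄ = (S₀/π) × [bracket] = (1252/π) × 0.905487 = 360.9 W/m².

Q̄ ≈ 361 W/m²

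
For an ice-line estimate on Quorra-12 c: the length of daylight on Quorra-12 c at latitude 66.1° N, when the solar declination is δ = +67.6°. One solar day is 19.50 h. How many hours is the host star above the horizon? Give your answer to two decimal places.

Sunrise equation: cos h₀ = −tan ϕ · tan δ = -5.4750 ≤ −1, so the host star never sets (polar day) and h₀ = π.
Daylight = 2h₀/(2π) × 19.50 h = (3.1416/π) × 19.50 = 19.50 h.

19.50 h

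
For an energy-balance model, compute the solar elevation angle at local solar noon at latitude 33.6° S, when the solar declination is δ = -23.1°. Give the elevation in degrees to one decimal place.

79.5°

At local noon the hour angle is zero, so the zenith angle equals |φ − δ| = |-33.6° − (-23.100°)| = 10.500°.
Elevation = 90° − 10.500° = 79.5°.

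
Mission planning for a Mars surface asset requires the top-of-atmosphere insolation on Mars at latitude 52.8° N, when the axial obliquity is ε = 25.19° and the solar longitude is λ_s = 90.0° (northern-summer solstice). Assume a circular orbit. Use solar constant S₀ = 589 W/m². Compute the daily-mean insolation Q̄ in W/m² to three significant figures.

Solar declination: sin δ = sin ε · sin λ_s = sin 25.19° × sin 90.0° = 0.42562, so δ = +25.190°.
cos H₀ = −tan(+52.8°) tan(+25.190°) = -0.6197, H₀ = 2.2391 rad.
Bracket: H₀ sin φ sin δ + cos φ cos δ sin H₀ = 2.2391×0.79653×0.42562 + 0.60460×0.90490×0.78487 = 0.759098 + 0.429404 = 1.188502.
Q̄ = (S₀/π) × [bracket] = (589/π) × 1.188502 = 222.8 W/m².

Q̄ ≈ 223 W/m²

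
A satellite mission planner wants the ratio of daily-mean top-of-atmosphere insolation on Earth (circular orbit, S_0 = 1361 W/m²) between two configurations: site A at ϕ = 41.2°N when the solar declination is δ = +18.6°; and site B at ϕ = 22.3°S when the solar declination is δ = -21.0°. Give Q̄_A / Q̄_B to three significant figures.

Q̄_A / Q̄_B ≈ 0.987

— Configuration A (ϕ=+41.2°):
cos h₀ = −tan(+41.2°) tan(+18.600°) = -0.2946, h₀ = 1.8699 rad.
Bracket: h₀ sin ϕ sin δ + cos ϕ cos δ sin h₀ = 1.8699×0.65869×0.31896 + 0.75241×0.94777×0.95562 = 0.392858 + 0.681464 = 1.074322.
Q̄ = (S_0/π) × [bracket] = (1361/π) × 1.074322 = 465.42 W/m².
— Configuration B (ϕ=-22.3°):
cos h₀ = −tan(-22.3°) tan(-21.000°) = -0.1574, h₀ = 1.7289 rad.
Bracket: h₀ sin ϕ sin δ + cos ϕ cos δ sin h₀ = 1.7289×-0.37946×-0.35837 + 0.92521×0.93358×0.98753 = 0.235108 + 0.852986 = 1.088094.
Q̄ = (S_0/π) × [bracket] = (1361/π) × 1.088094 = 471.38 W/m².
Ratio Q̄_A / Q̄_B = 465.42 / 471.38 = 0.9874.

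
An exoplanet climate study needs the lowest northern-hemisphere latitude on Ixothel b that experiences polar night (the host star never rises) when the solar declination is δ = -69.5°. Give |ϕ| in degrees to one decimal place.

Polar night requires cos h₀ = −tan ϕ tan δ ≥ 1, i.e. tan ϕ tan δ ≤ −1.
The boundary is |tan ϕ| · |tan δ| = 1, so |ϕ| = 90° − |δ| = 90° − 69.5° = 20.5° in the northern hemisphere.

|ϕ| = 20.5°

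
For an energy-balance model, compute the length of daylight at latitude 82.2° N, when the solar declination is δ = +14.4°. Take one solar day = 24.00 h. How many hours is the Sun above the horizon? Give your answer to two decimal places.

Sunrise equation: cos h₀ = −tan ϕ · tan δ = -1.8744 ≤ −1, so the Sun never sets (polar day) and h₀ = π.
Daylight = 2h₀/(2π) × 24.00 h = (3.1416/π) × 24.00 = 24.00 h.

24.00 h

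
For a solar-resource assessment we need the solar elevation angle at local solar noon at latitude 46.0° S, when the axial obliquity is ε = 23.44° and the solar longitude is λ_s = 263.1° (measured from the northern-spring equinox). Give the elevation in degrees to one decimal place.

Solar declination: sin δ = sin ε · sin λ_s = sin 23.44° × sin 263.1° = -0.39491, so δ = -23.260°.
At local noon the hour angle is zero, so the zenith angle equals |φ − δ| = |-46.0° − (-23.260°)| = 22.740°.
Elevation = 90° − 22.740° = 67.3°.

67.3°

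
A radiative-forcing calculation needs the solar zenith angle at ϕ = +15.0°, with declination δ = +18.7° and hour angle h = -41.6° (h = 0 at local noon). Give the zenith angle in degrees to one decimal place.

θ_z = 39.9°

cos θ_z = sin ϕ sin δ + cos ϕ cos δ cos h = 0.082981 + 0.684187 = 0.767168.
θ_z = arccos(0.767168) = 39.9°.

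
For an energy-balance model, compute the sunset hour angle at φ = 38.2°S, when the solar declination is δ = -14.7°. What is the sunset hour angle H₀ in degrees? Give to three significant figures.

cos H₀ = −tan φ · tan δ = −tan(-38.2°) × tan(-14.700°) = -0.2064, so H₀ = 1.7787 rad = 101.91°.

H₀ = 102°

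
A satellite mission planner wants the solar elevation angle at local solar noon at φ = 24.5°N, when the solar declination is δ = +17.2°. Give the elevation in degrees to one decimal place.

At local noon the hour angle is zero, so the zenith angle equals |φ − δ| = |+24.5° − (+17.200°)| = 7.300°.
Elevation = 90° − 7.300° = 82.7°.

82.7°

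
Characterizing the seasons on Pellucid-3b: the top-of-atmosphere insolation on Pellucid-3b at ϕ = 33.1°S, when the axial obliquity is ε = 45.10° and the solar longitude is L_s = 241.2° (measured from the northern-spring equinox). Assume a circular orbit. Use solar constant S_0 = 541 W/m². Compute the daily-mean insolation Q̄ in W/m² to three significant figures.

Q̄ ≈ 220 W/m²

Solar declination: sin δ = sin ε · sin L_s = sin 45.10° × sin 241.2° = -0.62072, so δ = -38.369°.
cos h₀ = −tan(-33.1°) tan(-38.369°) = -0.5161, h₀ = 2.1131 rad.
Bracket: h₀ sin ϕ sin δ + cos ϕ cos δ sin h₀ = 2.1131×-0.54610×-0.62072 + 0.83772×0.78403×0.85652 = 0.716288 + 0.562560 = 1.278848.
Q̄ = (S_0/π) × [bracket] = (541/π) × 1.278848 = 220.2 W/m².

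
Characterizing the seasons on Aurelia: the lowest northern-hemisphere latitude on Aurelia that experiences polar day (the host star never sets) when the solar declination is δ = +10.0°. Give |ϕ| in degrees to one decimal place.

Polar day requires cos h₀ = −tan ϕ tan δ ≤ −1, i.e. tan ϕ tan δ ≥ 1.
The boundary is |tan ϕ| · |tan δ| = 1, so |ϕ| = 90° − |δ| = 90° − 10.0° = 80.0° in the northern hemisphere.

|ϕ| = 80.0°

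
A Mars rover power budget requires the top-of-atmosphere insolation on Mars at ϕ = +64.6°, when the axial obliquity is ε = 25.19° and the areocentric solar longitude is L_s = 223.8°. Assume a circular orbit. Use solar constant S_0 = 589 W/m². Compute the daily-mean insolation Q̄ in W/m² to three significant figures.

sin δ = sin 25.19° × sin 223.8° = -0.29459, so δ = -17.133°.
cos h₀ = −tan(+64.6°) tan(-17.133°) = 0.6492, h₀ = 0.8642 rad.
Bracket: h₀ sin ϕ sin δ + cos ϕ cos δ sin h₀ = 0.8642×0.90334×-0.29459 + 0.42894×0.95562×0.76060 = -0.229977 + 0.311773 = 0.081796.
Q̄ = (S_0/π) × [bracket] = (589/π) × 0.081796 = 15.34 W/m².

Q̄ ≈ 15.3 W/m²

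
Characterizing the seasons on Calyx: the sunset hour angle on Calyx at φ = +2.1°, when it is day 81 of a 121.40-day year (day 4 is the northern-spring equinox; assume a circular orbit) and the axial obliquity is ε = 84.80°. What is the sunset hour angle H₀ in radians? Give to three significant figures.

H₀ = 1.53 rad

Solar longitude: λ_s = 360° × (81 − 4)/121.40 = 228.336°.
sin δ = sin 84.80° × sin 228.336° = -0.74398, so δ = -48.072°.
cos H₀ = −tan φ · tan δ = −tan(+2.1°) × tan(-48.072°) = 0.0408, so H₀ = 1.5300 rad = 87.66°.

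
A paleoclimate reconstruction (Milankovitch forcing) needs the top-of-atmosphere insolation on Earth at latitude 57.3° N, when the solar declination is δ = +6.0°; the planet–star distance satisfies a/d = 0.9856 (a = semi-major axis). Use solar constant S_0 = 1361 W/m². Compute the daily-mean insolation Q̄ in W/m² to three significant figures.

cos h₀ = −tan(+57.3°) tan(+6.000°) = -0.1637, h₀ = 1.7353 rad.
Bracket: h₀ sin ϕ sin δ + cos ϕ cos δ sin h₀ = 1.7353×0.84151×0.10453 + 0.54024×0.99452×0.98651 = 0.152642 + 0.530032 = 0.682674.
Inverse-square distance factor (a/d)² = 0.9856² = 0.971407.
Q̄ = (S_0/π) × 0.971407 × [bracket] = (1361/π) × 0.971407 × 0.682674 = 287.3 W/m².

Q̄ ≈ 287 W/m²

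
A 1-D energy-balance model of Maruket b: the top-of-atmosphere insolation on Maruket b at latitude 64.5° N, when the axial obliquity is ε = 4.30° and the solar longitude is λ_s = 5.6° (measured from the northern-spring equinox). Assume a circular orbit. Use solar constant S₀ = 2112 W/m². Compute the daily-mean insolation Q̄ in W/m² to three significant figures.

Q̄ ≈ 296 W/m²

Solar declination: sin δ = sin ε · sin λ_s = sin 4.30° × sin 5.6° = 0.00732, so δ = +0.419°.
cos H₀ = −tan(+64.5°) tan(+0.419°) = -0.0153, H₀ = 1.5861 rad.
Bracket: H₀ sin φ sin δ + cos φ cos δ sin H₀ = 1.5861×0.90259×0.00732 + 0.43051×0.99997×0.99988 = 0.010479 + 0.430445 = 0.440924.
Q̄ = (S₀/π) × [bracket] = (2112/π) × 0.440924 = 296.4 W/m².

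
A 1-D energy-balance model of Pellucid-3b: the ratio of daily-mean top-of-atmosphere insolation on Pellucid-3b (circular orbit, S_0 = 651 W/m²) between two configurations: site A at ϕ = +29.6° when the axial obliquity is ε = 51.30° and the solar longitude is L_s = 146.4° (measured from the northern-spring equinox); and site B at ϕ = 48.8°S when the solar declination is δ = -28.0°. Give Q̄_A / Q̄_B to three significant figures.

— Configuration A (ϕ=+29.6°):
Solar declination: sin δ = sin ε · sin L_s = sin 51.30° × sin 146.4° = 0.43188, so δ = +25.587°.
cos h₀ = −tan(+29.6°) tan(+25.587°) = -0.2720, h₀ = 1.8463 rad.
Bracket: h₀ sin ϕ sin δ + cos ϕ cos δ sin h₀ = 1.8463×0.49394×0.43188 + 0.86949×0.90193×0.96229 = 0.393858 + 0.754646 = 1.148504.
Q̄ = (S_0/π) × [bracket] = (651/π) × 1.148504 = 237.99 W/m².
— Configuration B (ϕ=-48.8°):
cos h₀ = −tan(-48.8°) tan(-28.000°) = -0.6074, h₀ = 2.2235 rad.
Bracket: h₀ sin ϕ sin δ + cos ϕ cos δ sin h₀ = 2.2235×-0.75241×-0.46947 + 0.65869×0.88295×0.79442 = 0.785416 + 0.462027 = 1.247443.
Q̄ = (S_0/π) × [bracket] = (651/π) × 1.247443 = 258.49 W/m².
Ratio Q̄_A / Q̄_B = 237.99 / 258.49 = 0.9207.

Q̄_A / Q̄_B ≈ 0.921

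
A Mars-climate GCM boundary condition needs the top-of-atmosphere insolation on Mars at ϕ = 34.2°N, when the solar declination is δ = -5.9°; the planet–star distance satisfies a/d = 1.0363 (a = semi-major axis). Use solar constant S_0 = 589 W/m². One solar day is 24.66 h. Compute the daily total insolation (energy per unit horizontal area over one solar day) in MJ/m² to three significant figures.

13.1 MJ/m²

cos h₀ = −tan(+34.2°) tan(-5.900°) = 0.0702, h₀ = 1.5005 rad.
Bracket: h₀ sin ϕ sin δ + cos ϕ cos δ sin h₀ = 1.5005×0.56208×-0.10279 + 0.82708×0.99470×0.99753 = -0.086693 + 0.820664 = 0.733971.
Inverse-square distance factor (a/d)² = 1.0363² = 1.073918.
Q̄ = (S_0/π) × 1.073918 × [bracket] = (589/π) × 1.073918 × 0.733971 = 147.78 W/m².
Daily total = Q̄ × 24.66 h × 3600 s/h = 147.78 × 24.66 × 3600 / 10⁶ = 13.12 MJ/m².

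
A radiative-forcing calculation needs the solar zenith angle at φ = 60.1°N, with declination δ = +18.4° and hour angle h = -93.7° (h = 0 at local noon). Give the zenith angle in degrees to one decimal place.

θ_z = 75.9°

cos θ_z = sin φ sin δ + cos φ cos δ cos h = 0.273635 + -0.030524 = 0.243111.
θ_z = arccos(0.243111) = 75.9°.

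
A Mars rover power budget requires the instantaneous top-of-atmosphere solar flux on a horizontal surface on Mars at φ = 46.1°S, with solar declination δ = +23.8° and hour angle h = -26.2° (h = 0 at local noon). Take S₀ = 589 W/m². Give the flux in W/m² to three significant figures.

164 W/m²

cos θ_z = sin φ sin δ + cos φ cos δ cos h = -0.290775 + 0.569252 = 0.278477.
Flux = S₀ · cos θ_z = 589 × 0.278477 = 164.0 W/m².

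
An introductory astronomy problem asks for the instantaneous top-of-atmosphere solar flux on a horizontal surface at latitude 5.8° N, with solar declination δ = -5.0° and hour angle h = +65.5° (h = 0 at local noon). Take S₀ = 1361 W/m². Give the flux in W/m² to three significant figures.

cos θ_z = sin φ sin δ + cos φ cos δ cos h = -0.008808 + 0.411000 = 0.402192.
Flux = S₀ · cos θ_z = 1361 × 0.402192 = 547.4 W/m².

547 W/m²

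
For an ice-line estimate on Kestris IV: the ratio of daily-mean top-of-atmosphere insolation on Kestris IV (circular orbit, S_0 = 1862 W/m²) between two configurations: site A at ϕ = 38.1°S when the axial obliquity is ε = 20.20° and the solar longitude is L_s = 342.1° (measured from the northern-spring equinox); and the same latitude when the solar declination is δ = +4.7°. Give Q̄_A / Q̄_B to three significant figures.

Q̄_A / Q̄_B ≈ 1.26

— Configuration A (ϕ=-38.1°):
Solar declination: sin δ = sin ε · sin L_s = sin 20.20° × sin 342.1° = -0.10613, so δ = -6.092°.
cos h₀ = −tan(-38.1°) tan(-6.092°) = -0.0837, h₀ = 1.6546 rad.
Bracket: h₀ sin ϕ sin δ + cos ϕ cos δ sin h₀ = 1.6546×-0.61704×-0.10613 + 0.78694×0.99435×0.99649 = 0.108354 + 0.779747 = 0.888101.
Q̄ = (S_0/π) × [bracket] = (1862/π) × 0.888101 = 526.37 W/m².
— Configuration B (ϕ=-38.1°):
cos h₀ = −tan(-38.1°) tan(+4.700°) = 0.0645, h₀ = 1.5063 rad.
Bracket: h₀ sin ϕ sin δ + cos ϕ cos δ sin h₀ = 1.5063×-0.61704×0.08194 + 0.78694×0.99664×0.99792 = -0.076159 + 0.782665 = 0.706506.
Q̄ = (S_0/π) × [bracket] = (1862/π) × 0.706506 = 418.74 W/m².
Ratio Q̄_A / Q̄_B = 526.37 / 418.74 = 1.257.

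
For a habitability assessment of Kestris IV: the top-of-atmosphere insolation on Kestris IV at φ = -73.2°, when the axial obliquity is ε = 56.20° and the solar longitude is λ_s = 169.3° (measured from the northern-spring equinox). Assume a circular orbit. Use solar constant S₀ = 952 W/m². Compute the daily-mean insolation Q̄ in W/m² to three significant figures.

Q̄ ≈ 28.1 W/m²

Solar declination: sin δ = sin ε · sin λ_s = sin 56.20° × sin 169.3° = 0.15429, so δ = +8.875°.
cos H₀ = −tan(-73.2°) tan(+8.875°) = 0.5172, H₀ = 1.0272 rad.
Bracket: H₀ sin φ sin δ + cos φ cos δ sin H₀ = 1.0272×-0.95732×0.15429 + 0.28903×0.98803×0.85586 = -0.151722 + 0.244408 = 0.092686.
Q̄ = (S₀/π) × [bracket] = (952/π) × 0.092686 = 28.09 W/m².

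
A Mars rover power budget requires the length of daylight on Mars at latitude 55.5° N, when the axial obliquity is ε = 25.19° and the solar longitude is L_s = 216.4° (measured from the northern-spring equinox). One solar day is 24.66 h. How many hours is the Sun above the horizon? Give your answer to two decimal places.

9.27 h

Solar declination: sin δ = sin ε · sin L_s = sin 25.19° × sin 216.4° = -0.25257, so δ = -14.630°.
cos h₀ = −tan ϕ · tan δ = −tan(+55.5°) × tan(-14.630°) = 0.3798, so h₀ = 1.1812 rad = 67.68°.
Daylight = 2h₀/(2π) × 24.66 h = (1.1812/π) × 24.66 = 9.27 h.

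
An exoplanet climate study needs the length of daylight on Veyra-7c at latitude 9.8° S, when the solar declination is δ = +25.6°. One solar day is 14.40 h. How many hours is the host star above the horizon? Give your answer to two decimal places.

6.82 h

cos H₀ = −tan φ · tan δ = −tan(-9.8°) × tan(+25.600°) = 0.0828, so H₀ = 1.4879 rad = 85.25°.
Daylight = 2H₀/(2π) × 14.40 h = (1.4879/π) × 14.40 = 6.82 h.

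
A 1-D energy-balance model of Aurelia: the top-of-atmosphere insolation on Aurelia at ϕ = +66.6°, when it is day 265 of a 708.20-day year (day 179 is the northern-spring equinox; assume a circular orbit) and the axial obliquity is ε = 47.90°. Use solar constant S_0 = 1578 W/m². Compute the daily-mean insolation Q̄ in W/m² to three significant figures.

Q̄ ≈ 743 W/m²

Solar longitude: L_s = 360° × (265 − 179)/708.20 = 43.716°.
sin δ = sin 47.90° × sin 43.716° = 0.51277, so δ = +30.849°.
cos h₀ = −tan(+66.6°) tan(+30.849°) = -1.3802 ≤ −1 ⇒ polar day, h₀ = π.
Bracket: h₀ sin ϕ sin δ + cos ϕ cos δ sin h₀ = 3.1416×0.91775×0.51277 + 0.39715×0.85852×0.00000 = 1.478420 + 0.000000 = 1.478420.
Q̄ = (S_0/π) × [bracket] = (1578/π) × 1.478420 = 742.6 W/m².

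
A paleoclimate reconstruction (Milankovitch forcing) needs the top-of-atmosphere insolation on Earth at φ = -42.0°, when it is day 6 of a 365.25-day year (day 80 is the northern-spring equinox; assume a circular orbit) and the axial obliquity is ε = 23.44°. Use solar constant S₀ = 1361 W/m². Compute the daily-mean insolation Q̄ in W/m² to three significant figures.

Solar longitude: λ_s = 360° × (6 − 80)/365.25 = -72.936°, i.e. -72.936° + 360° = 287.064°.
sin δ = sin 23.44° × sin 287.064° = -0.38028, so δ = -22.351°.
cos H₀ = −tan(-42.0°) tan(-22.351°) = -0.3702, H₀ = 1.9500 rad.
Bracket: H₀ sin φ sin δ + cos φ cos δ sin H₀ = 1.9500×-0.66913×-0.38028 + 0.74314×0.92487×0.92895 = 0.496191 + 0.638475 = 1.134666.
Q̄ = (S₀/π) × [bracket] = (1361/π) × 1.134666 = 491.6 W/m².

Q̄ ≈ 492 W/m²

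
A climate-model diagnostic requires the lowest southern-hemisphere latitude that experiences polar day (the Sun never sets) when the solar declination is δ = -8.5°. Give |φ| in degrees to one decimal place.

Polar day requires cos H₀ = −tan φ tan δ ≤ −1, i.e. tan φ tan δ ≥ 1.
The boundary is |tan φ| · |tan δ| = 1, so |φ| = 90° − |δ| = 90° − 8.5° = 81.5° in the southern hemisphere.

|φ| = 81.5°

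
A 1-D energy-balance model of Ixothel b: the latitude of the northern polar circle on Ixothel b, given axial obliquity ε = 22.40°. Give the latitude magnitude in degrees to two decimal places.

The polar circle is the lowest latitude that experiences at least one full rotation of continuous daylight at the northern-summer solstice; it lies at |φ| = 90° − ε = 90° − 22.40° = 67.60°.

67.60°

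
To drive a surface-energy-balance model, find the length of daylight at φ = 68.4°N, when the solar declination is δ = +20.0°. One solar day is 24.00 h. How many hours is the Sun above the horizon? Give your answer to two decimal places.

20.91 h

cos H₀ = −tan φ · tan δ = −tan(+68.4°) × tan(+20.000°) = -0.9193, so H₀ = 2.7371 rad = 156.82°.
Daylight = 2H₀/(2π) × 24.00 h = (2.7371/π) × 24.00 = 20.91 h.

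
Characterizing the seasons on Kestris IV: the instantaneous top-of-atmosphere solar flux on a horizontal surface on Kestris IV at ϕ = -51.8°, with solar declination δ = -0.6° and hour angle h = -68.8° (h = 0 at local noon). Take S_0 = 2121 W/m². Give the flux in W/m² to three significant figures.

492 W/m²

cos θ_z = sin ϕ sin δ + cos ϕ cos δ cos h = 0.008229 + 0.223619 = 0.231848.
Flux = S_0 · cos θ_z = 2121 × 0.231848 = 491.7 W/m².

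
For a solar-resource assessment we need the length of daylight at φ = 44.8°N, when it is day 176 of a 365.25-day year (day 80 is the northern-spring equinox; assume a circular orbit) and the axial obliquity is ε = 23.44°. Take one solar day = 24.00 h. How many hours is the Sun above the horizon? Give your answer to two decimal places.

15.39 h

Solar longitude: λ_s = 360° × (176 − 80)/365.25 = 94.620°.
sin δ = sin 23.44° × sin 94.620° = 0.39650, so δ = +23.359°.
cos H₀ = −tan φ · tan δ = −tan(+44.8°) × tan(+23.359°) = -0.4289, so H₀ = 2.0141 rad = 115.40°.
Daylight = 2H₀/(2π) × 24.00 h = (2.0141/π) × 24.00 = 15.39 h.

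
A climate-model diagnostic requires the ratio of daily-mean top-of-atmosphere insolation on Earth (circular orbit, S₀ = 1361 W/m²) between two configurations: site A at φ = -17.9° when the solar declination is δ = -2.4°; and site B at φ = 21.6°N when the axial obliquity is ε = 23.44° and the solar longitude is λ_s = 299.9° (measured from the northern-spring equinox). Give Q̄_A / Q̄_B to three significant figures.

— Configuration A (φ=-17.9°):
cos H₀ = −tan(-17.9°) tan(-2.400°) = -0.0135, H₀ = 1.5843 rad.
Bracket: H₀ sin φ sin δ + cos φ cos δ sin H₀ = 1.5843×-0.30736×-0.04188 + 0.95159×0.99912×0.99991 = 0.020393 + 0.950667 = 0.971060.
Q̄ = (S₀/π) × [bracket] = (1361/π) × 0.971060 = 420.68 W/m².
— Configuration B (φ=+21.6°):
Solar declination: sin δ = sin ε · sin λ_s = sin 23.44° × sin 299.9° = -0.34484, so δ = -20.172°.
cos H₀ = −tan(+21.6°) tan(-20.172°) = 0.1455, H₀ = 1.4248 rad.
Bracket: H₀ sin φ sin δ + cos φ cos δ sin H₀ = 1.4248×0.36812×-0.34484 + 0.92978×0.93866×0.98936 = -0.180868 + 0.863461 = 0.682593.
Q̄ = (S₀/π) × [bracket] = (1361/π) × 0.682593 = 295.71 W/m².
Ratio Q̄_A / Q̄_B = 420.68 / 295.71 = 1.423.

Q̄_A / Q̄_B ≈ 1.42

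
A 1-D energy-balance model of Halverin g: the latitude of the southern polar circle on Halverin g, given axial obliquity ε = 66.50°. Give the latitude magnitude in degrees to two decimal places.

23.50°

The polar circle is the lowest latitude that experiences at least one full rotation of continuous darkness at the northern-summer solstice; it lies at |φ| = 90° − ε = 90° − 66.50° = 23.50°.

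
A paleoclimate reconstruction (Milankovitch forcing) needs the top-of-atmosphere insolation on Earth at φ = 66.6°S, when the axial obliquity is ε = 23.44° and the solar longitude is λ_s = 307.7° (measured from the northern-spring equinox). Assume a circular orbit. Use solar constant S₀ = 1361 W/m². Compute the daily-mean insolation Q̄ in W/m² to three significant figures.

Q̄ ≈ 411 W/m²

Solar declination: sin δ = sin ε · sin λ_s = sin 23.44° × sin 307.7° = -0.31474, so δ = -18.345°.
cos H₀ = −tan(-66.6°) tan(-18.345°) = -0.7663, H₀ = 2.4438 rad.
Bracket: H₀ sin φ sin δ + cos φ cos δ sin H₀ = 2.4438×-0.91775×-0.31474 + 0.39715×0.94918×0.64253 = 0.705898 + 0.242213 = 0.948111.
Q̄ = (S₀/π) × [bracket] = (1361/π) × 0.948111 = 410.7 W/m².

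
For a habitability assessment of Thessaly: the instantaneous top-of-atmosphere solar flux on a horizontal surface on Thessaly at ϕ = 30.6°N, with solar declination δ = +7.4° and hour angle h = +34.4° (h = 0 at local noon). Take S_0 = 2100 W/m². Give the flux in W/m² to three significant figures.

cos θ_z = sin ϕ sin δ + cos ϕ cos δ cos h = 0.065562 + 0.704295 = 0.769857.
Flux = S_0 · cos θ_z = 2100 × 0.769857 = 1617 W/m².

1.62e+03 W/m²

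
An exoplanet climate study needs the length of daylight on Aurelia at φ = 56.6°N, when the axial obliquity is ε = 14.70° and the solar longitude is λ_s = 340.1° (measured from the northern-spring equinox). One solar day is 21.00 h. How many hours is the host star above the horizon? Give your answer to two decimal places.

9.62 h

Solar declination: sin δ = sin ε · sin λ_s = sin 14.70° × sin 340.1° = -0.08637, so δ = -4.955°.
cos H₀ = −tan φ · tan δ = −tan(+56.6°) × tan(-4.955°) = 0.1315, so H₀ = 1.4389 rad = 82.44°.
Daylight = 2H₀/(2π) × 21.00 h = (1.4389/π) × 21.00 = 9.62 h.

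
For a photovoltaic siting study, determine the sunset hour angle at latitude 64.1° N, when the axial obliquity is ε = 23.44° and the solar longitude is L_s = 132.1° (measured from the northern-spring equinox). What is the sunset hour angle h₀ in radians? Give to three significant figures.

Solar declination: sin δ = sin ε · sin L_s = sin 23.44° × sin 132.1° = 0.29515, so δ = +17.166°.
cos h₀ = −tan ϕ · tan δ = −tan(+64.1°) × tan(+17.166°) = -0.6362, so h₀ = 2.2603 rad = 129.51°.

h₀ = 2.26 rad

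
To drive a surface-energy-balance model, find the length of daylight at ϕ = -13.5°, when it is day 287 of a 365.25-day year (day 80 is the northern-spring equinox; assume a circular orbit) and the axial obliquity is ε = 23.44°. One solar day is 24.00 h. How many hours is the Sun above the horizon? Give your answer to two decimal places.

Solar longitude: L_s = 360° × (287 − 80)/365.25 = 204.025°.
sin δ = sin 23.44° × sin 204.025° = -0.16195, so δ = -9.320°.
cos h₀ = −tan ϕ · tan δ = −tan(-13.5°) × tan(-9.320°) = -0.0394, so h₀ = 1.6102 rad = 92.26°.
Daylight = 2h₀/(2π) × 24.00 h = (1.6102/π) × 24.00 = 12.30 h.

12.30 h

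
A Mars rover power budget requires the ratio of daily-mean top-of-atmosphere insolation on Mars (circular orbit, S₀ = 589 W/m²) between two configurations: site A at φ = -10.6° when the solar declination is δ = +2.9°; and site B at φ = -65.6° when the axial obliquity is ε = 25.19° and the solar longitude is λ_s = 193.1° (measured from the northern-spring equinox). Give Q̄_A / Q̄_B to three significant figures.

Q̄_A / Q̄_B ≈ 1.73

— Configuration A (φ=-10.6°):
cos H₀ = −tan(-10.6°) tan(+2.900°) = 0.0095, H₀ = 1.5613 rad.
Bracket: H₀ sin φ sin δ + cos φ cos δ sin H₀ = 1.5613×-0.18395×0.05059 + 0.98294×0.99872×0.99996 = -0.014530 + 0.981643 = 0.967113.
Q̄ = (S₀/π) × [bracket] = (589/π) × 0.967113 = 181.32 W/m².
— Configuration B (φ=-65.6°):
Solar declination: sin δ = sin ε · sin λ_s = sin 25.19° × sin 193.1° = -0.09647, so δ = -5.536°.
cos H₀ = −tan(-65.6°) tan(-5.536°) = -0.2137, H₀ = 1.7861 rad.
Bracket: H₀ sin φ sin δ + cos φ cos δ sin H₀ = 1.7861×-0.91068×-0.09647 + 0.41310×0.99534×0.97691 = 0.156915 + 0.401681 = 0.558596.
Q̄ = (S₀/π) × [bracket] = (589/π) × 0.558596 = 104.73 W/m².
Ratio Q̄_A / Q̄_B = 181.32 / 104.73 = 1.731.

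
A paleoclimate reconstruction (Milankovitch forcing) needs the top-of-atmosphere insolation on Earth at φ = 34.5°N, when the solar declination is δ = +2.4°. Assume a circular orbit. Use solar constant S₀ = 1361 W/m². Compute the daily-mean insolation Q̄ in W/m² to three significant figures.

cos H₀ = −tan(+34.5°) tan(+2.400°) = -0.0288, H₀ = 1.5996 rad.
Bracket: H₀ sin φ sin δ + cos φ cos δ sin H₀ = 1.5996×0.56641×0.04188 + 0.82413×0.99912×0.99959 = 0.037945 + 0.823067 = 0.861012.
Q̄ = (S₀/π) × [bracket] = (1361/π) × 0.861012 = 373.0 W/m².

Q̄ ≈ 373 W/m²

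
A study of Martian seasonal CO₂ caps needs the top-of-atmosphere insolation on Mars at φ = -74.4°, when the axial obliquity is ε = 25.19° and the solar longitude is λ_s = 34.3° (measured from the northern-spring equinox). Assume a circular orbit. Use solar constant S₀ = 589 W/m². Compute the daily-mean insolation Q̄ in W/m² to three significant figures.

Q̄ ≈ 1.81 W/m²

Solar declination: sin δ = sin ε · sin λ_s = sin 25.19° × sin 34.3° = 0.23985, so δ = +13.878°.
cos H₀ = −tan(-74.4°) tan(+13.878°) = 0.8849, H₀ = 0.4846 rad.
Bracket: H₀ sin φ sin δ + cos φ cos δ sin H₀ = 0.4846×-0.96316×0.23985 + 0.26892×0.97081×0.46584 = -0.111949 + 0.121617 = 0.009668.
Q̄ = (S₀/π) × [bracket] = (589/π) × 0.009668 = 1.813 W/m².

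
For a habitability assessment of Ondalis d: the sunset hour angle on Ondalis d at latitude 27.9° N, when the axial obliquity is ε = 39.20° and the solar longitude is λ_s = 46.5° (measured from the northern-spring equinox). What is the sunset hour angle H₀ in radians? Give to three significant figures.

Solar declination: sin δ = sin ε · sin λ_s = sin 39.20° × sin 46.5° = 0.45846, so δ = +27.288°.
cos H₀ = −tan φ · tan δ = −tan(+27.9°) × tan(+27.288°) = -0.2731, so H₀ = 1.8474 rad = 105.85°.

H₀ = 1.85 rad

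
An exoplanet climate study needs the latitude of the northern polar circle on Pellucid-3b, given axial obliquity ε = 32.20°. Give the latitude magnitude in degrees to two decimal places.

57.80°

The polar circle is the lowest latitude that experiences at least one full rotation of continuous daylight at the northern-summer solstice; it lies at |ϕ| = 90° − ε = 90° − 32.20° = 57.80°.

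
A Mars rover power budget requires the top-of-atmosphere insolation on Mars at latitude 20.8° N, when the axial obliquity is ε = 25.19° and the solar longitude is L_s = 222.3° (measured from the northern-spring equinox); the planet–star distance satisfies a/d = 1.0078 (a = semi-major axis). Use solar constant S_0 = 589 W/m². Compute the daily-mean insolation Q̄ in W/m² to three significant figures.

Q̄ ≈ 141 W/m²

Solar declination: sin δ = sin ε · sin L_s = sin 25.19° × sin 222.3° = -0.28645, so δ = -16.645°.
cos h₀ = −tan(+20.8°) tan(-16.645°) = 0.1136, h₀ = 1.4570 rad.
Bracket: h₀ sin ϕ sin δ + cos ϕ cos δ sin h₀ = 1.4570×0.35511×-0.28645 + 0.93483×0.95810×0.99353 = -0.148208 + 0.889866 = 0.741658.
Inverse-square distance factor (a/d)² = 1.0078² = 1.015661.
Q̄ = (S_0/π) × 1.015661 × [bracket] = (589/π) × 1.015661 × 0.741658 = 141.2 W/m².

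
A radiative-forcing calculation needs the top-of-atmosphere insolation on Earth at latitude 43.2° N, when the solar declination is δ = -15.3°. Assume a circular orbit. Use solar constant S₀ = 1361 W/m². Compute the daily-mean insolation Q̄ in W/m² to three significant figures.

cos H₀ = −tan(+43.2°) tan(-15.300°) = 0.2569, H₀ = 1.3110 rad.
Bracket: H₀ sin φ sin δ + cos φ cos δ sin H₀ = 1.3110×0.68455×-0.26387 + 0.72897×0.96456×0.96644 = -0.236809 + 0.679538 = 0.442729.
Q̄ = (S₀/π) × [bracket] = (1361/π) × 0.442729 = 191.8 W/m².

Q̄ ≈ 192 W/m²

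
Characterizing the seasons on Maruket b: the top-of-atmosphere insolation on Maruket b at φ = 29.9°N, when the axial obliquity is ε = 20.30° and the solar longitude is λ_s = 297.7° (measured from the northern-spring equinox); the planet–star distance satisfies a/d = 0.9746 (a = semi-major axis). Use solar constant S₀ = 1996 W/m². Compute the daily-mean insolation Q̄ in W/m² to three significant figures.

Q̄ ≈ 361 W/m²

Solar declination: sin δ = sin ε · sin λ_s = sin 20.30° × sin 297.7° = -0.30717, so δ = -17.889°.
cos H₀ = −tan(+29.9°) tan(-17.889°) = 0.1856, H₀ = 1.3841 rad.
Bracket: H₀ sin φ sin δ + cos φ cos δ sin H₀ = 1.3841×0.49849×-0.30717 + 0.86690×0.95165×0.98262 = -0.211935 + 0.810647 = 0.598712.
Inverse-square distance factor (a/d)² = 0.9746² = 0.949845.
Q̄ = (S₀/π) × 0.949845 × [bracket] = (1996/π) × 0.949845 × 0.598712 = 361.3 W/m².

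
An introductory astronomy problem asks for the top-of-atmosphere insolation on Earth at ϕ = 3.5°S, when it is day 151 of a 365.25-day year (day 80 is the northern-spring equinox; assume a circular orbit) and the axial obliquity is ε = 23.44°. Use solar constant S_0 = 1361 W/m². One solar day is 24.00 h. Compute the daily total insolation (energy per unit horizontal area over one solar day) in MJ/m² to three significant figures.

Solar longitude: L_s = 360° × (151 − 80)/365.25 = 69.979°.
sin δ = sin 23.44° × sin 69.979° = 0.37375, so δ = +21.947°.
cos h₀ = −tan(-3.5°) tan(+21.947°) = 0.0246, h₀ = 1.5461 rad.
Bracket: h₀ sin ϕ sin δ + cos ϕ cos δ sin h₀ = 1.5461×-0.06105×0.37375 + 0.99813×0.92753×0.99970 = -0.035278 + 0.925518 = 0.890240.
Q̄ = (S_0/π) × [bracket] = (1361/π) × 0.890240 = 385.67 W/m².
Daily total = Q̄ × 24.00 h × 3600 s/h = 385.67 × 24.00 × 3600 / 10⁶ = 33.32 MJ/m².

33.3 MJ/m²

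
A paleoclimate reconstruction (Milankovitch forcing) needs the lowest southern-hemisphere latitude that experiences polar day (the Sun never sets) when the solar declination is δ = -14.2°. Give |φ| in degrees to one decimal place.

|φ| = 75.8°

Polar day requires cos H₀ = −tan φ tan δ ≤ −1, i.e. tan φ tan δ ≥ 1.
The boundary is |tan φ| · |tan δ| = 1, so |φ| = 90° − |δ| = 90° − 14.2° = 75.8° in the southern hemisphere.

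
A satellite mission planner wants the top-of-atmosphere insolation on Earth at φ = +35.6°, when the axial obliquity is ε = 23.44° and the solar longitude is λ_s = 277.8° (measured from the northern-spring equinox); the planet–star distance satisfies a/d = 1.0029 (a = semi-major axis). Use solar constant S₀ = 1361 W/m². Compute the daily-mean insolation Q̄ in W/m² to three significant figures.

Q̄ ≈ 184 W/m²

Solar declination: sin δ = sin ε · sin λ_s = sin 23.44° × sin 277.8° = -0.39411, so δ = -23.210°.
cos H₀ = −tan(+35.6°) tan(-23.210°) = 0.3070, H₀ = 1.2588 rad.
Bracket: H₀ sin φ sin δ + cos φ cos δ sin H₀ = 1.2588×0.58212×-0.39411 + 0.81310×0.91906×0.95171 = -0.288793 + 0.711201 = 0.422408.
Inverse-square distance factor (a/d)² = 1.0029² = 1.005808.
Q̄ = (S₀/π) × 1.005808 × [bracket] = (1361/π) × 1.005808 × 0.422408 = 184.1 W/m².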